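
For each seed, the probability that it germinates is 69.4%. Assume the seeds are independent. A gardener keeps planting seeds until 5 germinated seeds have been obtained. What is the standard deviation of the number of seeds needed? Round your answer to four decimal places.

Y = total seeds until the fifth success; negative binomial with r=5, p=0.694.
SD(Y) = √[r(1−p)/p²] = √(3.176673) = 1.782322

1.7823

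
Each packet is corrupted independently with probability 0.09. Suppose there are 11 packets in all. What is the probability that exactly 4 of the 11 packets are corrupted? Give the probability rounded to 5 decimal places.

X ~ Binomial(n=11, p=0.09).
P(X=4) = C(11,4) · p^4 · (1−p)^7
= 330 · 6.561e-05 · 0.51676 = 0.0111885

0.01119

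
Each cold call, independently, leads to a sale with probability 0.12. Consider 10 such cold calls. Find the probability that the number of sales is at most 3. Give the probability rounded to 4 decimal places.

0.9761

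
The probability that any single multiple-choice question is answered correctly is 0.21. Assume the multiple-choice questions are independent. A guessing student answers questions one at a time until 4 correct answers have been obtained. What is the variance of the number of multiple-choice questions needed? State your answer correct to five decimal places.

71.65533

Y = total multiple-choice questions until the fourth success; negative binomial with r=4, p=0.21.
Var(Y) = r(1−p)/p² = 4·0.79 / 0.21² = 71.6553288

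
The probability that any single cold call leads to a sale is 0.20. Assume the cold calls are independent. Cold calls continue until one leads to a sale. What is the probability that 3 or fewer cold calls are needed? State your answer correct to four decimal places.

0.4880

Y = number of cold calls to the first success; geometric, p = 0.20.
P(Y ≤ 3) = 1 − (1−p)^3 = 1 − 0.512000 = 0.488000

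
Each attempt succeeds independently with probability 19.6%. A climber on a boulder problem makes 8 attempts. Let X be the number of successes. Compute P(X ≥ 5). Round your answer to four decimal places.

0.0095

X ~ Binomial(8, 0.196); P(X ≥ 5) = Σ C(8,k) p^k (1−p)^(8−k) over k:
  k=5: C(8,5)·0.196^5·0.804^3 = 0.008419
  k=6: C(8,6)·0.196^6·0.804^2 = 0.001026
  k=7: C(8,7)·0.196^7·0.804^1 = 0.000071
  k=8: C(8,8)·0.196^8·0.804^0 = 0.000002
Total = 0.009518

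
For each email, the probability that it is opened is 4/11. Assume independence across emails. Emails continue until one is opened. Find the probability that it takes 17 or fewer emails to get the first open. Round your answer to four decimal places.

0.9995

Y = number of emails to the first success; geometric, p = 0.363636.
P(Y ≤ 17) = 1 − (1−p)^17 = 1 − 0.000460 = 0.999540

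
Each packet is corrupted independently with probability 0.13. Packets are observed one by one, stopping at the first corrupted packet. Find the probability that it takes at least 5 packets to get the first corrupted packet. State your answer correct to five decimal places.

0.57290

Y = number of packets to the first success; geometric, p = 0.13.
P(Y > 4) = P(first 4 all fail) = (1−p)^4 = 0.5728976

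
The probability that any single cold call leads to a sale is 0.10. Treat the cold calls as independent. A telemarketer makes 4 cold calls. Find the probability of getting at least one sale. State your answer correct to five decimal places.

P(at least one) = 1 − P(none) = 1 − (1 − 0.10)^4
= 1 − 0.6561000 = 0.3439000

0.34390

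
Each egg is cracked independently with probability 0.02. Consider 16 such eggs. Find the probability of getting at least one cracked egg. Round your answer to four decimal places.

0.2762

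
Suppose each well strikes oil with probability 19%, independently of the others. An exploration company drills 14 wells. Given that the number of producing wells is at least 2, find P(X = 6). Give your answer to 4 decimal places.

X ~ Binomial(14, 0.19). Want P(X=6 | X≥2) = P(X=6) / P(X≥2).
P(X=6) = C(14,6)·0.19^6·0.81^8 = 0.026179
P(X≥2) = 1 − 0.052335 − 0.171865 = 0.775800
Ratio = 0.026179 / 0.775800 = 0.033745

0.0337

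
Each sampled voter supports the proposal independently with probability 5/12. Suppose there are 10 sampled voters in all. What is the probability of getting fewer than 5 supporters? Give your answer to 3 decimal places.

0.591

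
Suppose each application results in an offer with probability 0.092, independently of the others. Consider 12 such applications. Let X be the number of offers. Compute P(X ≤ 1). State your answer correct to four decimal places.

0.6959

X ~ Binomial(12, 0.092); P(X ≤ 1) = Σ C(12,k) p^k (1−p)^(12−k) over k:
  k=0: C(12,0)·0.092^0·0.908^12 = 0.314073
  k=1: C(12,1)·0.092^1·0.908^11 = 0.381868
Total = 0.695941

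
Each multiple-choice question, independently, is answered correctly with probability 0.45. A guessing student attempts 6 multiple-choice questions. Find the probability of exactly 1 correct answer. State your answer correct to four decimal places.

X ~ Binomial(n=6, p=0.45).
P(X=1) = C(6,1) · p^1 · (1−p)^5
= 6 · 0.45 · 0.050328 = 0.135887

0.1359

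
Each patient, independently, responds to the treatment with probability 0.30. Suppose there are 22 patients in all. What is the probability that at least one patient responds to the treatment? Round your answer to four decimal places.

0.9996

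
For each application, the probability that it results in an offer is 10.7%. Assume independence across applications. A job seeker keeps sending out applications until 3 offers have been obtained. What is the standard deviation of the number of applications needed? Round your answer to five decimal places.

15.29687

Y = total applications until the third success; negative binomial with r=3, p=0.107.
SD(Y) = √[r(1−p)/p²] = √(233.9942353) = 15.2968701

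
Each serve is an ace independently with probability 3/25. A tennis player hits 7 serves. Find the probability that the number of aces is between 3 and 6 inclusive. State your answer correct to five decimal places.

0.04164

X ~ Binomial(7, 0.12); P(3 ≤ X ≤ 6) = Σ C(7,k) p^k (1−p)^(7−k) over k:
  k=3: C(7,3)·0.12^3·0.88^4 = 0.0362696
  k=4: C(7,4)·0.12^4·0.88^3 = 0.0049459
  k=5: C(7,5)·0.12^5·0.88^2 = 0.0004047
  k=6: C(7,6)·0.12^6·0.88^1 = 0.0000184
Total = 0.0416385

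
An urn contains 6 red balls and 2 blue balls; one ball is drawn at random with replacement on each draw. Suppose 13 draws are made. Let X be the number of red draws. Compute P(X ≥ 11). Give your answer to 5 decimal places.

X ~ Binomial(13, 0.75); P(X ≥ 11) = Σ C(13,k) p^k (1−p)^(13−k) over k:
  k=11: C(13,11)·0.75^11·0.25^2 = 0.2058963
  k=12: C(13,12)·0.75^12·0.25^1 = 0.1029481
  k=13: C(13,13)·0.75^13·0.25^0 = 0.0237573
Total = 0.3326017

0.33260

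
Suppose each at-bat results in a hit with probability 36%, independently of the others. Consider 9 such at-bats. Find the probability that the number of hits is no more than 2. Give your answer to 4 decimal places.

X ~ Binomial(9, 0.36); P(X ≤ 2) = Σ C(9,k) p^k (1−p)^(9−k) over k:
  k=0: C(9,0)·0.36^0·0.64^9 = 0.018014
  k=1: C(9,1)·0.36^1·0.64^8 = 0.091198
  k=2: C(9,2)·0.36^2·0.64^7 = 0.205195
Total = 0.314408

0.3144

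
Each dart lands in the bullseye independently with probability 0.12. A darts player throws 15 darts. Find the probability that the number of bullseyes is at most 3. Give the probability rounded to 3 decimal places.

X ~ Binomial(15, 0.12); P(X ≤ 3) = Σ C(15,k) p^k (1−p)^(15−k) over k:
  k=0: C(15,0)·0.12^0·0.88^15 = 0.14697
  k=1: C(15,1)·0.12^1·0.88^14 = 0.30063
  k=2: C(15,2)·0.12^2·0.88^13 = 0.28696
  k=3: C(15,3)·0.12^3·0.88^12 = 0.16957
Total = 0.90413

0.904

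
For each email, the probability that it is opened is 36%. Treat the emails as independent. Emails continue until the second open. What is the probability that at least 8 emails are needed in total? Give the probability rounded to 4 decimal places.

0.2172

Needing more than 7 emails ⇔ fewer than 2 successes in the first 7. With X ~ Binomial(7, 0.36), P(Y > 7) = P(X ≤ 1).
  k=0: C(7,0)·0.36^0·0.64^7 = 0.043980
  k=1: C(7,1)·0.36^1·0.64^6 = 0.173173
P(X ≤ 1) = 0.217154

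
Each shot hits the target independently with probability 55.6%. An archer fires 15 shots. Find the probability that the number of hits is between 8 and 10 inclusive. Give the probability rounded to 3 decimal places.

X ~ Binomial(15, 0.556); P(8 ≤ X ≤ 10) = Σ C(15,k) p^k (1−p)^(15−k) over k:
  k=8: C(15,8)·0.556^8·0.444^7 = 0.19991
  k=9: C(15,9)·0.556^9·0.444^6 = 0.19470
  k=10: C(15,10)·0.556^10·0.444^5 = 0.14629
Total = 0.54090

0.541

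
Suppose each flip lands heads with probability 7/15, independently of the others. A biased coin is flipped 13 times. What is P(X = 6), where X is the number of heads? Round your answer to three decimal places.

0.218

X ~ Binomial(n=13, p=0.466667).
P(X=6) = C(13,6) · p^6 · (1−p)^7
= 1716 · 0.010329 · 0.012274 = 0.21754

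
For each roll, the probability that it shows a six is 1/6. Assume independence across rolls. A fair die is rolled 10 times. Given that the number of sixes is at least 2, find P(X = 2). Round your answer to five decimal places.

0.56396

X ~ Binomial(10, 0.166667). Want P(X=2 | X≥2) = P(X=2) / P(X≥2).
P(X=2) = C(10,2)·0.166667^2·0.833333^8 = 0.2907100
P(X≥2) = 1 − 0.1615056 − 0.3230112 = 0.5154833
Ratio = 0.2907100 / 0.5154833 = 0.5639563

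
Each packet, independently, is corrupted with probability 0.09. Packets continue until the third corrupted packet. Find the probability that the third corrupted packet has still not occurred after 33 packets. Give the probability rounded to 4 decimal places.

0.4196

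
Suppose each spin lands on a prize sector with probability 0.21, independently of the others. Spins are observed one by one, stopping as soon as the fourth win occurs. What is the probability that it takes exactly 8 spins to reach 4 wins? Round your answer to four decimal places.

0.0265

Y = trial on which the fourth success occurs; negative binomial, r=4, p=0.21.
P(Y=8) = C(7,3) · p^4 · (1−p)^4
= 35 · 0.0019448 · 0.3895 = 0.026513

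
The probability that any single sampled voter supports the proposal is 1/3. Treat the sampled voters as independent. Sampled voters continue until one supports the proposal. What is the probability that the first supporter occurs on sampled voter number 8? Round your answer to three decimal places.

Geometric (trials to first success), p = 0.333333.
P(Y = 8) = (1−p)^7 · p = 0.058528 · 0.333333 = 0.01951

0.020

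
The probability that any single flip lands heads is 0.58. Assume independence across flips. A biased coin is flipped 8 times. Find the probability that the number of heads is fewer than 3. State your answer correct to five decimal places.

0.06337

X ~ Binomial(8, 0.58); P(X ≤ 2) = Σ C(8,k) p^k (1−p)^(8−k) over k:
  k=0: C(8,0)·0.58^0·0.42^8 = 0.0009683
  k=1: C(8,1)·0.58^1·0.42^7 = 0.0106970
  k=2: C(8,2)·0.58^2·0.42^6 = 0.0517023
Total = 0.0633676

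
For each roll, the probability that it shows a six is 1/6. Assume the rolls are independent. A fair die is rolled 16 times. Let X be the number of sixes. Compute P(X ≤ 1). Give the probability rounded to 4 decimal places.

0.2272

X ~ Binomial(16, 0.166667); P(X ≤ 1) = Σ C(16,k) p^k (1−p)^(16−k) over k:
  k=0: C(16,0)·0.166667^0·0.833333^16 = 0.054088
  k=1: C(16,1)·0.166667^1·0.833333^15 = 0.173081
Total = 0.227169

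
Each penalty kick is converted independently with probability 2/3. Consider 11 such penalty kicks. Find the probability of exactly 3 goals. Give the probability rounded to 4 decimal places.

X ~ Binomial(n=11, p=0.666667).
P(X=3) = C(11,3) · p^3 · (1−p)^8
= 165 · 0.2963 · 0.00015242 = 0.007451

0.0075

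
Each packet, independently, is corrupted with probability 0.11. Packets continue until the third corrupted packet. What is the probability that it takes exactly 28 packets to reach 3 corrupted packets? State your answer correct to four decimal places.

0.0254

Y = trial on which the third success occurs; negative binomial, r=3, p=0.11.
P(Y=28) = C(27,2) · p^3 · (1−p)^25
= 351 · 0.001331 · 0.054294 = 0.025365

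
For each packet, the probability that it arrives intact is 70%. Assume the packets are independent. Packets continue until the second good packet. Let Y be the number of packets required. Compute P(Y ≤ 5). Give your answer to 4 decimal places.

Finishing within 5 packets ⇔ at least 2 successes in the first 5. With X ~ Binomial(5, 0.70), P(Y ≤ 5) = 1 − P(X ≤ 1).
  k=0: C(5,0)·0.70^0·0.30^5 = 0.002430
  k=1: C(5,1)·0.70^1·0.30^4 = 0.028350
1 − 0.030780 = 0.969220

0.9692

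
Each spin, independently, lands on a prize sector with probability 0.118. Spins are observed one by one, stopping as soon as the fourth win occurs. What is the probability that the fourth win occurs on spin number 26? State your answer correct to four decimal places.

0.0282

Y = trial on which the fourth success occurs; negative binomial, r=4, p=0.118.
P(Y=26) = C(25,3) · p^4 · (1−p)^22
= 2300 · 0.00019388 · 0.063141 = 0.028156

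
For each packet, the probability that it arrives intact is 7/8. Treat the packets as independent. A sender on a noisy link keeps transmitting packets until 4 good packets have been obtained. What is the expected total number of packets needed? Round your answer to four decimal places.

4.5714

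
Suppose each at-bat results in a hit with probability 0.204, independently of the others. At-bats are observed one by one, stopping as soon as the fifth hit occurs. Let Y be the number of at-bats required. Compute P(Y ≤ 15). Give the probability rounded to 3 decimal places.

0.175

Finishing within 15 at-bats ⇔ at least 5 successes in the first 15. With X ~ Binomial(15, 0.204), P(Y ≤ 15) = 1 − P(X ≤ 4).
  k=0: C(15,0)·0.204^0·0.796^15 = 0.03264
  k=1: C(15,1)·0.204^1·0.796^14 = 0.12546
  k=2: C(15,2)·0.204^2·0.796^13 = 0.22507
  k=3: C(15,3)·0.204^3·0.796^12 = 0.24995
  k=4: C(15,4)·0.204^4·0.796^11 = 0.19218
1 − 0.82529 = 0.17471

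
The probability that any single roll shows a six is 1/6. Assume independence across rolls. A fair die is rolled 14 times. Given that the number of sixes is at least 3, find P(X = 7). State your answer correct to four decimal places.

X ~ Binomial(14, 0.166667). Want P(X=7 | X≥3) = P(X=7) / P(X≥3).
P(X=7) = C(14,7)·0.166667^7·0.833333^7 = 0.003422
P(X≥3) = 1 − 0.077887 − 0.218082 − 0.283507 = 0.420524
Ratio = 0.003422 / 0.420524 = 0.008136

0.0081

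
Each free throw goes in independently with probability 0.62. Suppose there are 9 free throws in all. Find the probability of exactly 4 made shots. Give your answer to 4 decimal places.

X ~ Binomial(n=9, p=0.62).
P(X=4) = C(9,4) · p^4 · (1−p)^5
= 126 · 0.14776 · 0.0079235 = 0.147521

0.1475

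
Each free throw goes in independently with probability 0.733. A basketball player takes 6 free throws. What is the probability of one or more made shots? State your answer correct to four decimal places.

P(at least one) = 1 − P(none) = 1 − (1 − 0.733)^6
= 1 − 0.000362 = 0.999638

0.9996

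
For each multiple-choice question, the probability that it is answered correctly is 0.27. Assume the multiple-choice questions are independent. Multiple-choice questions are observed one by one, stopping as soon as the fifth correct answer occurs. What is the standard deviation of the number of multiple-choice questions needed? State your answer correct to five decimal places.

Y = total multiple-choice questions until the fifth success; negative binomial with r=5, p=0.27.
SD(Y) = √[r(1−p)/p²] = √(50.0685871) = 7.0759160

7.07592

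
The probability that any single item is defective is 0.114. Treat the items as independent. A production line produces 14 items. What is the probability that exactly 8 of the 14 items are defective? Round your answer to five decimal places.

0.00004

X ~ Binomial(n=14, p=0.114).
P(X=8) = C(14,8) · p^8 · (1−p)^6
= 3003 · 2.8526e-08 · 0.48373 = 0.0000414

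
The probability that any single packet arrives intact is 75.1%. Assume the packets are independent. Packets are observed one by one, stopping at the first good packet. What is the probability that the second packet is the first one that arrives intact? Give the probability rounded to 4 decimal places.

Geometric (trials to first success), p = 0.751.
P(Y = 2) = (1−p)^1 · p = 0.249 · 0.751 = 0.186999

0.1870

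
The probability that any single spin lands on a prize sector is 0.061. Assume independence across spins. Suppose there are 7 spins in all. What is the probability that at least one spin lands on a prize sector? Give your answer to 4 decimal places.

0.3563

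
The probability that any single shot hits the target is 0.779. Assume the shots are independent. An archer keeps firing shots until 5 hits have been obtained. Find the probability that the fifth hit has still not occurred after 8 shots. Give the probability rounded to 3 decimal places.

0.078

Needing more than 8 shots ⇔ fewer than 5 successes in the first 8. With X ~ Binomial(8, 0.779), P(Y > 8) = P(X ≤ 4).
  k=0: C(8,0)·0.779^0·0.221^8 = 0.00001
  k=1: C(8,1)·0.779^1·0.221^7 = 0.00016
  k=2: C(8,2)·0.779^2·0.221^6 = 0.00198
  k=3: C(8,3)·0.779^3·0.221^5 = 0.01396
  k=4: C(8,4)·0.779^4·0.221^4 = 0.06149
P(X ≤ 4) = 0.07759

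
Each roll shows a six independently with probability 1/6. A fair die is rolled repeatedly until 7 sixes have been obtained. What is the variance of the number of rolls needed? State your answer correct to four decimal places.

Y = total rolls until the seventh success; negative binomial with r=7, p=0.166667.
Var(Y) = r(1−p)/p² = 7·0.833333 / 0.166667² = 210.000000

210.0000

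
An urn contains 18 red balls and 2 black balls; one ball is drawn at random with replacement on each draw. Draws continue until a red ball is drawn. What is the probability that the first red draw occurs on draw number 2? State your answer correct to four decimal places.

0.0900

Geometric (trials to first success), p = 0.90.
P(Y = 2) = (1−p)^1 · p = 0.1 · 0.90 = 0.090000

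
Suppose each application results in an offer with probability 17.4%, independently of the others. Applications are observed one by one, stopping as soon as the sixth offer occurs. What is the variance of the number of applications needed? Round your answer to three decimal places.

163.694

Y = total applications until the sixth success; negative binomial with r=6, p=0.174.
Var(Y) = r(1−p)/p² = 6·0.826 / 0.174² = 163.69402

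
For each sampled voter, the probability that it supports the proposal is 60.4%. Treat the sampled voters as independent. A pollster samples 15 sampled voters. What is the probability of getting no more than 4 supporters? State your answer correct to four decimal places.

0.0086

X ~ Binomial(15, 0.604); P(X ≤ 4) = Σ C(15,k) p^k (1−p)^(15−k) over k:
  k=0: C(15,0)·0.604^0·0.396^15 = 0.000001
  k=1: C(15,1)·0.604^1·0.396^14 = 0.000021
  k=2: C(15,2)·0.604^2·0.396^13 = 0.000226
  k=3: C(15,3)·0.604^3·0.396^12 = 0.001491
  k=4: C(15,4)·0.604^4·0.396^11 = 0.006822
Total = 0.008561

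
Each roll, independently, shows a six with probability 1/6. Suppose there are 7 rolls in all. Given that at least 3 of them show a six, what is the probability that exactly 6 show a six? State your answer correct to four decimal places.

0.0013

X ~ Binomial(7, 0.166667). Want P(X=6 | X≥3) = P(X=6) / P(X≥3).
P(X=6) = C(7,6)·0.166667^6·0.833333^1 = 0.000125
P(X≥3) = 1 − 0.279082 − 0.390714 − 0.234429 = 0.095775
Ratio = 0.000125 / 0.095775 = 0.001305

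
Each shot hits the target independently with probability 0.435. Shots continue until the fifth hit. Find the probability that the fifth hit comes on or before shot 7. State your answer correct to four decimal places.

0.1342

Finishing within 7 shots ⇔ at least 5 successes in the first 7. With X ~ Binomial(7, 0.435), P(Y ≤ 7) = 1 − P(X ≤ 4).
  k=0: C(7,0)·0.435^0·0.565^7 = 0.018380
  k=1: C(7,1)·0.435^1·0.565^6 = 0.099055
  k=2: C(7,2)·0.435^2·0.565^5 = 0.228792
  k=3: C(7,3)·0.435^3·0.565^4 = 0.293582
  k=4: C(7,4)·0.435^4·0.565^3 = 0.226032
1 − 0.865841 = 0.134159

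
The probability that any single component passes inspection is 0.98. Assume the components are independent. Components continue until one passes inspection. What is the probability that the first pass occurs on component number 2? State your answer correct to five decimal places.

Geometric (trials to first success), p = 0.98.
P(Y = 2) = (1−p)^1 · p = 0.02 · 0.98 = 0.0196000

0.01960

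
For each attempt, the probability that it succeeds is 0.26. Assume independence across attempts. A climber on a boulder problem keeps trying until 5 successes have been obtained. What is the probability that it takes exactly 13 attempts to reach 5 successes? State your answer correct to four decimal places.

Y = trial on which the fifth success occurs; negative binomial, r=5, p=0.26.
P(Y=13) = C(12,4) · p^5 · (1−p)^8
= 495 · 0.0011881 · 0.089919 = 0.052884

0.0529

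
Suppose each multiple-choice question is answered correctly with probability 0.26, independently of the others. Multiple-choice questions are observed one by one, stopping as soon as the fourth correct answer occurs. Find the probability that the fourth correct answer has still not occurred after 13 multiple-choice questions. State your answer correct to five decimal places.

0.55073

Needing more than 13 multiple-choice questions ⇔ fewer than 4 successes in the first 13. With X ~ Binomial(13, 0.26), P(Y > 13) = P(X ≤ 3).
  k=0: C(13,0)·0.26^0·0.74^13 = 0.0199532
  k=1: C(13,1)·0.26^1·0.74^12 = 0.0911375
  k=2: C(13,2)·0.26^2·0.74^11 = 0.1921278
  k=3: C(13,3)·0.26^3·0.74^10 = 0.2475160
P(X ≤ 3) = 0.5507345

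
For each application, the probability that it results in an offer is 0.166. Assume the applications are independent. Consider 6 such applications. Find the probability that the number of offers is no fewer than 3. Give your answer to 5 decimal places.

0.06164

X ~ Binomial(6, 0.166); P(X ≥ 3) = Σ C(6,k) p^k (1−p)^(6−k) over k:
  k=3: C(6,3)·0.166^3·0.834^3 = 0.0530704
  k=4: C(6,4)·0.166^4·0.834^2 = 0.0079224
  k=5: C(6,5)·0.166^5·0.834^1 = 0.0006308
  k=6: C(6,6)·0.166^6·0.834^0 = 0.0000209
Total = 0.0616445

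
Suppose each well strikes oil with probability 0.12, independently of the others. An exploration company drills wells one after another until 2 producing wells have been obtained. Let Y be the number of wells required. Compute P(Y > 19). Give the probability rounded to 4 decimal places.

Needing more than 19 wells ⇔ fewer than 2 successes in the first 19. With X ~ Binomial(19, 0.12), P(Y > 19) = P(X ≤ 1).
  k=0: C(19,0)·0.12^0·0.88^19 = 0.088140
  k=1: C(19,1)·0.12^1·0.88^18 = 0.228362
P(X ≤ 1) = 0.316501

0.3165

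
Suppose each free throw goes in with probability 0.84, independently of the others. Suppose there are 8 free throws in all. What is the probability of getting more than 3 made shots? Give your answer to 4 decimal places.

0.9962

X ~ Binomial(8, 0.84); P(X ≥ 4) = Σ C(8,k) p^k (1−p)^(8−k) over k:
  k=4: C(8,4)·0.84^4·0.16^4 = 0.022840
  k=5: C(8,5)·0.84^5·0.16^3 = 0.095928
  k=6: C(8,6)·0.84^6·0.16^2 = 0.251810
  k=7: C(8,7)·0.84^7·0.16^1 = 0.377716
  k=8: C(8,8)·0.84^8·0.16^0 = 0.247876
Total = 0.996170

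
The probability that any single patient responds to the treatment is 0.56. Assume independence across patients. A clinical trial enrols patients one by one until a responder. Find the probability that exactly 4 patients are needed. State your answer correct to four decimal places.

0.0477

Geometric (trials to first success), p = 0.56.
P(Y = 4) = (1−p)^3 · p = 0.085184 · 0.56 = 0.047703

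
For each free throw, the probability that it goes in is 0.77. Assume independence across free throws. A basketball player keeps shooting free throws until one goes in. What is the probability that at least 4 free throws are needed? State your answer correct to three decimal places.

0.012

Y = number of free throws to the first success; geometric, p = 0.77.
P(Y > 3) = P(first 3 all fail) = (1−p)^3 = 0.01217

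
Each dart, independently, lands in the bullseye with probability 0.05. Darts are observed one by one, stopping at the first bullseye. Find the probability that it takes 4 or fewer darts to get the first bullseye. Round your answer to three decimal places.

Y = number of darts to the first success; geometric, p = 0.05.
P(Y ≤ 4) = 1 − (1−p)^4 = 1 − 0.81451 = 0.18549

0.185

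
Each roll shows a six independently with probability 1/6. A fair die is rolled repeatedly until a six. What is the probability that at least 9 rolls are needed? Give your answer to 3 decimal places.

0.233

Y = number of rolls to the first success; geometric, p = 0.166667.
P(Y > 8) = P(first 8 all fail) = (1−p)^8 = 0.23257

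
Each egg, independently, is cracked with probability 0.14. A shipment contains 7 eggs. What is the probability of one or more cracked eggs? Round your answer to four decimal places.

0.6521

P(at least one) = 1 − P(none) = 1 − (1 − 0.14)^7
= 1 − 0.347928 = 0.652072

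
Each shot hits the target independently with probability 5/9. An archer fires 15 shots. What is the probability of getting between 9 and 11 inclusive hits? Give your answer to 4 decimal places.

0.4232

X ~ Binomial(15, 0.555556); P(9 ≤ X ≤ 11) = Σ C(15,k) p^k (1−p)^(15−k) over k:
  k=9: C(15,9)·0.555556^9·0.444444^6 = 0.194472
  k=10: C(15,10)·0.555556^10·0.444444^5 = 0.145854
  k=11: C(15,11)·0.555556^11·0.444444^4 = 0.082871
Total = 0.423197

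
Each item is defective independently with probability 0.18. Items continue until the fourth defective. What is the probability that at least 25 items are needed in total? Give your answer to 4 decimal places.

0.3500

Needing more than 24 items ⇔ fewer than 4 successes in the first 24. With X ~ Binomial(24, 0.18), P(Y > 24) = P(X ≤ 3).
  k=0: C(24,0)·0.18^0·0.82^24 = 0.008541
  k=1: C(24,1)·0.18^1·0.82^23 = 0.044999
  k=2: C(24,2)·0.18^2·0.82^22 = 0.113595
  k=3: C(24,3)·0.18^3·0.82^21 = 0.182860
P(X ≤ 3) = 0.349995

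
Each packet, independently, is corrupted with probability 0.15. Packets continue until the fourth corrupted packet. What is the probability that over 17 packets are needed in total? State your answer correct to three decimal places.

Needing more than 17 packets ⇔ fewer than 4 successes in the first 17. With X ~ Binomial(17, 0.15), P(Y > 17) = P(X ≤ 3).
  k=0: C(17,0)·0.15^0·0.85^17 = 0.06311
  k=1: C(17,1)·0.15^1·0.85^16 = 0.18934
  k=2: C(17,2)·0.15^2·0.85^15 = 0.26730
  k=3: C(17,3)·0.15^3·0.85^14 = 0.23586
P(X ≤ 3) = 0.75561

0.756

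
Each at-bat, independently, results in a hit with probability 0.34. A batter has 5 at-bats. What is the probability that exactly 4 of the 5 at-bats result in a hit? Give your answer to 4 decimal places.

0.0441

X ~ Binomial(n=5, p=0.34).
P(X=4) = C(5,4) · p^4 · (1−p)^1
= 5 · 0.013363 · 0.66 = 0.044099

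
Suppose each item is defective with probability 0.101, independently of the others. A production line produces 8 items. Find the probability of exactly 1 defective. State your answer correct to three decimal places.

X ~ Binomial(n=8, p=0.101).
P(X=1) = C(8,1) · p^1 · (1−p)^7
= 8 · 0.101 · 0.47459 = 0.38347

0.383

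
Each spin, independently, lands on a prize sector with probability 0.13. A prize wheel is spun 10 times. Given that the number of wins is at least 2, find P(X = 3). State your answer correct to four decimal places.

X ~ Binomial(10, 0.13). Want P(X=3 | X≥2) = P(X=3) / P(X≥2).
P(X=3) = C(10,3)·0.13^3·0.87^7 = 0.099459
P(X≥2) = 1 − 0.248423 − 0.371207 = 0.380369
Ratio = 0.099459 / 0.380369 = 0.261481

0.2615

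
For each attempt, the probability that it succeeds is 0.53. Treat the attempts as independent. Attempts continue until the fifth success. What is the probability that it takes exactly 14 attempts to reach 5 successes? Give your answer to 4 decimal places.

Y = trial on which the fifth success occurs; negative binomial, r=5, p=0.53.
P(Y=14) = C(13,4) · p^5 · (1−p)^9
= 715 · 0.04182 · 0.0011191 = 0.033463

0.0335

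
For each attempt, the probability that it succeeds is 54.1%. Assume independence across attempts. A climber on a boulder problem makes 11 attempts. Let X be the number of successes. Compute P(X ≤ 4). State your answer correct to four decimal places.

0.1900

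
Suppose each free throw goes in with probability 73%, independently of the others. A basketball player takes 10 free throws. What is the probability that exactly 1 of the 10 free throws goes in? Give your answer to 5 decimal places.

0.00006

X ~ Binomial(n=10, p=0.73).
P(X=1) = C(10,1) · p^1 · (1−p)^9
= 10 · 0.73 · 7.6256e-06 = 0.0000557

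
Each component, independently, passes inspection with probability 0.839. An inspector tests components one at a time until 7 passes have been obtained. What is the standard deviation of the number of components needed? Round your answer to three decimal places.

1.265

Y = total components until the seventh success; negative binomial with r=7, p=0.839.
SD(Y) = √[r(1−p)/p²] = √(1.60103) = 1.26532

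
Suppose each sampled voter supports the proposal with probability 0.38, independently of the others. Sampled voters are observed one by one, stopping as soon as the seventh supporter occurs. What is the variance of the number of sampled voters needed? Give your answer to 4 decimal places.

30.0554

Y = total sampled voters until the seventh success; negative binomial with r=7, p=0.38.
Var(Y) = r(1−p)/p² = 7·0.62 / 0.38² = 30.055402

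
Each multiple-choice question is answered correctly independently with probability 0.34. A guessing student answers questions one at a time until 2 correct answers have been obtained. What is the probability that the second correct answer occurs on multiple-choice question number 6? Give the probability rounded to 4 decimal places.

0.1097

Y = trial on which the second success occurs; negative binomial, r=2, p=0.34.
P(Y=6) = C(5,1) · p^2 · (1−p)^4
= 5 · 0.1156 · 0.18975 = 0.109674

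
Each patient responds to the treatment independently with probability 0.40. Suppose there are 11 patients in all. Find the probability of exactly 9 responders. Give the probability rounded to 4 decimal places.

0.0052

X ~ Binomial(n=11, p=0.40).
P(X=9) = C(11,9) · p^9 · (1−p)^2
= 55 · 0.00026214 · 0.36 = 0.005190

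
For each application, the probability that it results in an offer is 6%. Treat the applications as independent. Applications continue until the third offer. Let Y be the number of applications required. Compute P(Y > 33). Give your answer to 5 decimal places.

0.68235

Needing more than 33 applications ⇔ fewer than 3 successes in the first 33. With X ~ Binomial(33, 0.06), P(Y > 33) = P(X ≤ 2).
  k=0: C(33,0)·0.06^0·0.94^33 = 0.1297834
  k=1: C(33,1)·0.06^1·0.94^32 = 0.2733736
  k=2: C(33,2)·0.06^2·0.94^31 = 0.2791900
P(X ≤ 2) = 0.6823470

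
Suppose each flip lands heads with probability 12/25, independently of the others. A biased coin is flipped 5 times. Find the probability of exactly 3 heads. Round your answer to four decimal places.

X ~ Binomial(n=5, p=0.48).
P(X=3) = C(5,3) · p^3 · (1−p)^2
= 10 · 0.11059 · 0.2704 = 0.299041

0.2990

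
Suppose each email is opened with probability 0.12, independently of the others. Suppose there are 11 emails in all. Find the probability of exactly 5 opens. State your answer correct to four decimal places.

X ~ Binomial(n=11, p=0.12).
P(X=5) = C(11,5) · p^5 · (1−p)^6
= 462 · 2.4883e-05 · 0.4644 = 0.005339

0.0053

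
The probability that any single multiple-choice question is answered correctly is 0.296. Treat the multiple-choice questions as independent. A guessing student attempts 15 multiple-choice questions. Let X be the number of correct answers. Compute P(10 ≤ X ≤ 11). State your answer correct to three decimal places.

0.003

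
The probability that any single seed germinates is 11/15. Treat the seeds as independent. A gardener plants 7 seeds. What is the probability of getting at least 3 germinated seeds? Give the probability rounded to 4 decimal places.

X ~ Binomial(7, 0.733333); P(X ≥ 3) = Σ C(7,k) p^k (1−p)^(7−k) over k:
  k=3: C(7,3)·0.733333^3·0.266667^4 = 0.069799
  k=4: C(7,4)·0.733333^4·0.266667^3 = 0.191946
  k=5: C(7,5)·0.733333^5·0.266667^2 = 0.316712
  k=6: C(7,6)·0.733333^6·0.266667^1 = 0.290319
  k=7: C(7,7)·0.733333^7·0.266667^0 = 0.114054
Total = 0.982829

0.9828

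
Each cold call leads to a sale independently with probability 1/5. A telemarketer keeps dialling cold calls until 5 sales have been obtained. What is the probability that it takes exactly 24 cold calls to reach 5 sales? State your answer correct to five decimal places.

Y = trial on which the fifth success occurs; negative binomial, r=5, p=0.20.
P(Y=24) = C(23,4) · p^5 · (1−p)^19
= 8855 · 0.00032 · 0.014412 = 0.0408365

0.04084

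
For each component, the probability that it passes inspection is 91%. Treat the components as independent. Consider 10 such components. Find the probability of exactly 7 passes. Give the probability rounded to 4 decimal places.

0.0452

X ~ Binomial(n=10, p=0.91).
P(X=7) = C(10,7) · p^7 · (1−p)^3
= 120 · 0.51676 · 0.000729 = 0.045206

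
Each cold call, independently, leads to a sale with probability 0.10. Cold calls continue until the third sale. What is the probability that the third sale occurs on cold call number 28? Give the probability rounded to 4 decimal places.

Y = trial on which the third success occurs; negative binomial, r=3, p=0.10.
P(Y=28) = C(27,2) · p^3 · (1−p)^25
= 351 · 0.001 · 0.07179 = 0.025198

0.0252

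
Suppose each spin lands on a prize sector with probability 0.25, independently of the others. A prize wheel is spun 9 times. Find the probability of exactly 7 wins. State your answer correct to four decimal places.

0.0012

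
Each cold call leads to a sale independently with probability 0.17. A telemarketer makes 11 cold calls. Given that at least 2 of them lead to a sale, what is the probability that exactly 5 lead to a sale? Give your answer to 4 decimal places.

X ~ Binomial(11, 0.17). Want P(X=5 | X≥2) = P(X=5) / P(X≥2).
P(X=5) = C(11,5)·0.17^5·0.83^6 = 0.021446
P(X≥2) = 1 − 0.128783 − 0.290150 = 0.581067
Ratio = 0.021446 / 0.581067 = 0.036909

0.0369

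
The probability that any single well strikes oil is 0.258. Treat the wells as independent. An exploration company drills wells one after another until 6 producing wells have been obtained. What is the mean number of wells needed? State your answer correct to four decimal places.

Y = total wells until the sixth success; negative binomial with r=6, p=0.258.
E[Y] = r / p = 6 / 0.258 = 23.255814

23.2558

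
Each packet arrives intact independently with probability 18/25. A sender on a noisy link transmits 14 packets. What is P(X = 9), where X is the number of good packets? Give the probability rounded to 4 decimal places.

X ~ Binomial(n=14, p=0.72).
P(X=9) = C(14,9) · p^9 · (1−p)^5
= 2002 · 0.051999 · 0.001721 = 0.179162

0.1792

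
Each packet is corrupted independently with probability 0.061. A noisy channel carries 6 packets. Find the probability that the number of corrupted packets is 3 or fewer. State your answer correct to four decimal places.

X ~ Binomial(6, 0.061); P(X ≤ 3) = Σ C(6,k) p^k (1−p)^(6−k) over k:
  k=0: C(6,0)·0.061^0·0.939^6 = 0.685478
  k=1: C(6,1)·0.061^1·0.939^5 = 0.267183
  k=2: C(6,2)·0.061^2·0.939^4 = 0.043392
  k=3: C(6,3)·0.061^3·0.939^3 = 0.003759
Total = 0.999812

0.9998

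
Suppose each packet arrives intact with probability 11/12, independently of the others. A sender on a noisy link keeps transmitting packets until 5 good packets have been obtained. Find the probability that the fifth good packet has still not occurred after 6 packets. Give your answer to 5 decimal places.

Needing more than 6 packets ⇔ fewer than 5 successes in the first 6. With X ~ Binomial(6, 0.916667), P(Y > 6) = P(X ≤ 4).
  k=0: C(6,0)·0.916667^0·0.083333^6 = 0.0000003
  k=1: C(6,1)·0.916667^1·0.083333^5 = 0.0000221
  k=2: C(6,2)·0.916667^2·0.083333^4 = 0.0006078
  k=3: C(6,3)·0.916667^3·0.083333^3 = 0.0089150
  k=4: C(6,4)·0.916667^4·0.083333^2 = 0.0735486
P(X ≤ 4) = 0.0830939

0.08309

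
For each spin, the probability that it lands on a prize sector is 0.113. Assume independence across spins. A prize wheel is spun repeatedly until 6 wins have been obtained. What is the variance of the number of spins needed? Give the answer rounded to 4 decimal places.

Y = total spins until the sixth success; negative binomial with r=6, p=0.113.
Var(Y) = r(1−p)/p² = 6·0.887 / 0.113² = 416.790665

416.7907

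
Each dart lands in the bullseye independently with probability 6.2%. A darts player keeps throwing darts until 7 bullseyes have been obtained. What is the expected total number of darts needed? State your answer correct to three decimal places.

Y = total darts until the seventh success; negative binomial with r=7, p=0.062.
E[Y] = r / p = 7 / 0.062 = 112.90323

112.903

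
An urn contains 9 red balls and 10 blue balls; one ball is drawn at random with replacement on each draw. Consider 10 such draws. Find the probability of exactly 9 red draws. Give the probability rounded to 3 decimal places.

X ~ Binomial(n=10, p=0.473684).
P(X=9) = C(10,9) · p^9 · (1−p)^1
= 10 · 0.0012006 · 0.52632 = 0.00632

0.006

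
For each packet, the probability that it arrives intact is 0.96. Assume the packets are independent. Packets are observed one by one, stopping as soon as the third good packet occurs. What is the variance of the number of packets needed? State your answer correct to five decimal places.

0.13021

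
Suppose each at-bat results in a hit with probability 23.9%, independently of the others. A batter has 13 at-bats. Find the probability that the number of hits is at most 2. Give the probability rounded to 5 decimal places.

X ~ Binomial(13, 0.239); P(X ≤ 2) = Σ C(13,k) p^k (1−p)^(13−k) over k:
  k=0: C(13,0)·0.239^0·0.761^13 = 0.0287078
  k=1: C(13,1)·0.239^1·0.761^12 = 0.1172080
  k=2: C(13,2)·0.239^2·0.761^11 = 0.2208623
Total = 0.3667781

0.36678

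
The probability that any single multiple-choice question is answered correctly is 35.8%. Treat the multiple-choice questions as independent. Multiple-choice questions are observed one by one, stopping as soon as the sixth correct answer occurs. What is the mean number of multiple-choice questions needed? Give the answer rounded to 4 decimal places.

16.7598

Y = total multiple-choice questions until the sixth success; negative binomial with r=6, p=0.358.
E[Y] = r / p = 6 / 0.358 = 16.759777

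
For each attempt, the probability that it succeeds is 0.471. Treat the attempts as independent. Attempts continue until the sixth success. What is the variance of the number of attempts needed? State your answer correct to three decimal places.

14.308

Y = total attempts until the sixth success; negative binomial with r=6, p=0.471.
Var(Y) = r(1−p)/p² = 6·0.529 / 0.471² = 14.30754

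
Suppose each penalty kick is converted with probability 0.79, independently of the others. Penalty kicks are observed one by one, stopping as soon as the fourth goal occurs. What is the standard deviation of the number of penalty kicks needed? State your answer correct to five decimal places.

1.16015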